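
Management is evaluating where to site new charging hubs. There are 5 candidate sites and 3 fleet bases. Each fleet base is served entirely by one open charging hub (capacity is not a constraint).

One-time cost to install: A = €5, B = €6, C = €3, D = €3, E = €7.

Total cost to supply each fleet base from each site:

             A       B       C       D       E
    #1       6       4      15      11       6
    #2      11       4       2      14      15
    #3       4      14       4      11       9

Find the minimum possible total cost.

For any fixed open set, each fleet base goes to its cheapest open site; total = fixed + service.
{B, C}: #1→B 4, #2→C 2, #3→C 4. Service 10; fixed 9; total 19.
{A, C}: #1→A 6, #2→C 2, #3→A 4. Service 12; fixed 8; total 20.
{B, C, D}: service 10 + fixed 12 = 22
{A, B, C, D, E}: #1→B 4, #2→C 2, #3→A 4. Service 10; fixed 24; total 34.
No other subset beats 19.

Minimum total cost: 19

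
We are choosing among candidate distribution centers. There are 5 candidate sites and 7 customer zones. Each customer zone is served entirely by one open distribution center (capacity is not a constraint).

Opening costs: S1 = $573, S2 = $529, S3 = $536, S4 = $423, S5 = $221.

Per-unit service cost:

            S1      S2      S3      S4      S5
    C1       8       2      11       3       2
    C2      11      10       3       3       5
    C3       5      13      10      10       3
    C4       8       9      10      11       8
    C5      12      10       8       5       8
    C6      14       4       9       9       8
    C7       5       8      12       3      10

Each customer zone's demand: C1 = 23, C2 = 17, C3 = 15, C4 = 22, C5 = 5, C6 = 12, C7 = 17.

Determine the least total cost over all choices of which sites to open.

For any fixed open set, each customer zone goes to its cheapest open site; total = fixed + service.
{S5}: C1→S5 2·23=46, C2→S5 5·17=85, C3→S5 3·15=45, C4→S5 8·22=176, C5→S5 8·5=40, C6→S5 8·12=96, C7→S5 10·17=170. Service 658; fixed 221; total 879.
{S4}: C1→S4 3·23=69, C2→S4 3·17=51, C3→S4 10·15=150, C4→S4 11·22=242, C5→S4 5·5=25, C6→S4 9·12=108, C7→S4 3·17=51. Service 696; fixed 423; total 1119.
{S4, S5}: C1→S5 2·23=46, C2→S4 3·17=51, C3→S5 3·15=45, C4→S5 8·22=176, C5→S4 5·5=25, C6→S5 8·12=96, C7→S4 3·17=51. Service 490; fixed 644; total 1134.
{S1, S2, S3, S4, S5}: service 442 + fixed 2282 = 2724
No other subset beats 879.

Minimum total cost: 879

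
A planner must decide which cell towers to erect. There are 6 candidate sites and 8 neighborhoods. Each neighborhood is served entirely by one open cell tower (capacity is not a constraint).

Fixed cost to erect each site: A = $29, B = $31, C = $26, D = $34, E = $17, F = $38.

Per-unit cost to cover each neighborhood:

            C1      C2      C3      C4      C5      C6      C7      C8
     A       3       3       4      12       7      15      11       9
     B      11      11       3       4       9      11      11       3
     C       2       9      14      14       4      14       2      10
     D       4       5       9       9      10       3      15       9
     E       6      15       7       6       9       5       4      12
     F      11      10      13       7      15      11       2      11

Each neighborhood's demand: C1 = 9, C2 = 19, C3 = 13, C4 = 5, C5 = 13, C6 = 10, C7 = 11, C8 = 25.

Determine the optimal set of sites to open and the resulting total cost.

For any fixed open set, each neighborhood goes to its cheapest open site; total = fixed + service.
{A, B, C, D}: C1→C 2·9=18, C2→A 3·19=57, C3→B 3·13=39, C4→B 4·5=20, C5→C 4·13=52, C6→D 3·10=30, C7→C 2·11=22, C8→B 3·25=75. Service 313; fixed 120; total 433.
{A, B, C, E}: service 333 + fixed 103 = 436
{B, C, D}: service 351 + fixed 91 = 442
{A, B, C, D, E, F}: C1→C 2·9=18, C2→A 3·19=57, C3→B 3·13=39, C4→B 4·5=20, C5→C 4·13=52, C6→D 3·10=30, C7→C 2·11=22, C8→B 3·25=75. Service 313; fixed 175; total 488.
No other subset beats 433.

Open A, B, C and D; minimum total cost 433.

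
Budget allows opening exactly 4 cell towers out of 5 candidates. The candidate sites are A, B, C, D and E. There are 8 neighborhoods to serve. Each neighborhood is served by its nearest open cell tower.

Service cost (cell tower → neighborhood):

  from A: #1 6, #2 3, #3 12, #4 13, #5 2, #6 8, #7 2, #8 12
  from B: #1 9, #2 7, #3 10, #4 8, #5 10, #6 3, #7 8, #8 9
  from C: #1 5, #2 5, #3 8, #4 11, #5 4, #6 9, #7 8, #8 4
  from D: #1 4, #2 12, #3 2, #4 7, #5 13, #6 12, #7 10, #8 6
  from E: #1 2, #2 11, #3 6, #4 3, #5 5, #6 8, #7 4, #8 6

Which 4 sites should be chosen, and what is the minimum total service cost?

Choose A, B, D and E; total service cost 23.

With exactly 4 open, each neighborhood uses its cheapest among the chosen.
{A, B, D, E}: #1→E 2, #2→A 3, #3→D 2, #4→E 3, #5→A 2, #6→B 3, #7→A 2, #8→D 6. Service cost 23.
{A, B, C, E}: service cost 25
{A, C, D, E}: service cost 26
Among all 5 size-4 choices, {A, B, D, E} is lowest.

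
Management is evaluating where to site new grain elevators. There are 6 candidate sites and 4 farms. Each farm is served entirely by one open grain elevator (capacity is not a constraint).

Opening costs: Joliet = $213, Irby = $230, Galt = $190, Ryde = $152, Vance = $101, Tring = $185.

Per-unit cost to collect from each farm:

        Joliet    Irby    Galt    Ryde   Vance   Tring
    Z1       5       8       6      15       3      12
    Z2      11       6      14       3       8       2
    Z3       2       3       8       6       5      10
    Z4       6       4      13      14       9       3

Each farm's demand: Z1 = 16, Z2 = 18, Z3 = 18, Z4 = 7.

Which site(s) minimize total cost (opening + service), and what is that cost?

Open Vance only; minimum total cost 446.

For any fixed open set, each farm goes to its cheapest open site; total = fixed + service.
{Vance}: Z1→Vance 3·16=48, Z2→Vance 8·18=144, Z3→Vance 5·18=90, Z4→Vance 9·7=63. Service 345; fixed 101; total 446.
{Vance, Tring}: service 195 + fixed 286 = 481
{Ryde, Vance}: service 255 + fixed 253 = 508
{Joliet, Irby, Galt, Ryde, Vance, Tring}: service 141 + fixed 1071 = 1212
No other subset beats 446.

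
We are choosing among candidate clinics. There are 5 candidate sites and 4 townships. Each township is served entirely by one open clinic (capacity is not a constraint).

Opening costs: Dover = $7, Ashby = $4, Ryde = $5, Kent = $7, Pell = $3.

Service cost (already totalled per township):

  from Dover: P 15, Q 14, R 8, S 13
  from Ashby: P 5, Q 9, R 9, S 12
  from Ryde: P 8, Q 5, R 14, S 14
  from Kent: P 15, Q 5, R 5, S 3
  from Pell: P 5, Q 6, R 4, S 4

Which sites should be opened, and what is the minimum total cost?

Open Pell only; minimum total cost 22.

For any fixed open set, each township goes to its cheapest open site; total = fixed + service.
{Pell}: P→Pell 5, Q→Pell 6, R→Pell 4, S→Pell 4. Service 19; fixed 3; total 22.
{Ashby, Pell}: service 19 + fixed 7 = 26
{Ryde, Pell}: P→Pell 5, Q→Ryde 5, R→Pell 4, S→Pell 4. Service 18; fixed 8; total 26.
{Dover, Ashby, Ryde, Kent, Pell}: P→Ashby 5, Q→Ryde 5, R→Pell 4, S→Kent 3. Service 17; fixed 26; total 43.
No other subset beats 22.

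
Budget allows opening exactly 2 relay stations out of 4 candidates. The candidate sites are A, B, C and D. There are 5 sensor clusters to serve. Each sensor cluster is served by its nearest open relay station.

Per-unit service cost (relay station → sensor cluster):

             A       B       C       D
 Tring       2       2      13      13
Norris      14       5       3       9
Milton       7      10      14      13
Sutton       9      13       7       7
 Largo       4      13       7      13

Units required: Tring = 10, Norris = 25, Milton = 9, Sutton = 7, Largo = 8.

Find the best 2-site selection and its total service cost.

With exactly 2 open, each sensor cluster uses its cheapest among the chosen.
{A, C}: Tring→A 2·10=20, Norris→C 3·25=75, Milton→A 7·9=63, Sutton→C 7·7=49, Largo→A 4·8=32. Service cost 239.
{B, C}: service cost 290
{A, B}: service cost 303
Among all 6 size-2 choices, {A, C} is lowest.

Choose A and C; total service cost 239.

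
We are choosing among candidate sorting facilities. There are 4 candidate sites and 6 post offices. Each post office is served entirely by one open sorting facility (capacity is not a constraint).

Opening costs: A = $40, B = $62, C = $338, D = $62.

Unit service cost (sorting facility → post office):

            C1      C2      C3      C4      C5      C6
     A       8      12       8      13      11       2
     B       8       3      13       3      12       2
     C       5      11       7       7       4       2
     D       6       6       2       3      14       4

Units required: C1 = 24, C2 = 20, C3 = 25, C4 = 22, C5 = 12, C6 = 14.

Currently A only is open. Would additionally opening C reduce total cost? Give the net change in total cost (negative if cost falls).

No — net change +5 (cost rises by 5).

Current service cost with {A}: 1078.
Adding C: each post office re-picks its cheapest; new service cost 745, saving 333.
Extra fixed cost: 338. Net change = 338 − 333 = 5.
(Totals: 1118 → 1123.)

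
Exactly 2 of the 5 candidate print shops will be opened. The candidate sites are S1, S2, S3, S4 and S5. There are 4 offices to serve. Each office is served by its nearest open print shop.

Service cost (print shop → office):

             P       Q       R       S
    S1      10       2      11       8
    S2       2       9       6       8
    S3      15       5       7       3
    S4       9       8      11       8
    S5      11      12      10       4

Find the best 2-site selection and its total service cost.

With exactly 2 open, each office uses its cheapest among the chosen.
{S2, S3}: P→S2 2, Q→S3 5, R→S2 6, S→S3 3. Service cost 16.
{S1, S2}: service cost 18
{S2, S5}: service cost 21
Among all 10 size-2 choices, {S2, S3} is lowest.

Choose S2 and S3; total service cost 16.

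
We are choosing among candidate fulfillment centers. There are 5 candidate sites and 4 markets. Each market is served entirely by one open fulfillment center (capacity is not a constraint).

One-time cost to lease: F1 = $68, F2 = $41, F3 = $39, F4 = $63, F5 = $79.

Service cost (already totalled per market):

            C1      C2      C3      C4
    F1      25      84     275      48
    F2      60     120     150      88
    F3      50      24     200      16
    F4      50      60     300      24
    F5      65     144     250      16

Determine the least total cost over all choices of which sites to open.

For any fixed open set, each market goes to its cheapest open site; total = fixed + service.
{F2, F3}: C1→F3 50, C2→F3 24, C3→F2 150, C4→F3 16. Service 240; fixed 80; total 320.
{F3}: service 290 + fixed 39 = 329
{F1, F2, F3}: service 215 + fixed 148 = 363
{F1, F2, F3, F4, F5}: service 215 + fixed 290 = 505
No other subset beats 320.

Minimum total cost: 320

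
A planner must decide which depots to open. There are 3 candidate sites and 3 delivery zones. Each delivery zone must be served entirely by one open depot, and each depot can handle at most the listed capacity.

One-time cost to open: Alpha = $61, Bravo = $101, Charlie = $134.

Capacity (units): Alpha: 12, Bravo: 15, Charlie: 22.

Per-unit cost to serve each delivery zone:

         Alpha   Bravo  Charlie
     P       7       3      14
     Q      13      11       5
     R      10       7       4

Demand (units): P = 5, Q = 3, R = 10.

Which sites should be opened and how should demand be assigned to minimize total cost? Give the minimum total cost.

Open {Charlie}: P→Charlie 14·5=70, Q→Charlie 5·3=15, R→Charlie 4·10=40.
Loads: Charlie carries 18/22. Service 125; fixed 134; total 259.
Next best feasible plan costs 285.

Minimum total cost: 259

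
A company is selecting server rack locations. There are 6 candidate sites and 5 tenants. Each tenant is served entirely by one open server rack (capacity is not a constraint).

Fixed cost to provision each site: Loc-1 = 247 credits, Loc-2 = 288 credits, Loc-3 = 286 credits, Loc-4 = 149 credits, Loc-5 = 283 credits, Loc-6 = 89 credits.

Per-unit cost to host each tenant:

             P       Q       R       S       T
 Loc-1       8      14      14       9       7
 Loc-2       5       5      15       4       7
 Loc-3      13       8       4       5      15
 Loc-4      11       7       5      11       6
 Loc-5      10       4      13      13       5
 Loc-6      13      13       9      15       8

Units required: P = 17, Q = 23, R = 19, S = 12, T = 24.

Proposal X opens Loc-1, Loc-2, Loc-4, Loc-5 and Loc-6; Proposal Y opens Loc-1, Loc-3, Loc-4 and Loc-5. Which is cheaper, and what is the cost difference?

Proposal Y is cheaper by 47.

Proposal X: {Loc-1, Loc-2, Loc-4, Loc-5, Loc-6}: P→Loc-2 5·17=85, Q→Loc-5 4·23=92, R→Loc-4 5·19=95, S→Loc-2 4·12=48, T→Loc-5 5·24=120. Service 440; fixed 1056; total 1496.
Proposal Y: {Loc-1, Loc-3, Loc-4, Loc-5}: P→Loc-1 8·17=136, Q→Loc-5 4·23=92, R→Loc-3 4·19=76, S→Loc-3 5·12=60, T→Loc-5 5·24=120. Service 484; fixed 965; total 1449.
Difference: |1496 − 1449| = 47.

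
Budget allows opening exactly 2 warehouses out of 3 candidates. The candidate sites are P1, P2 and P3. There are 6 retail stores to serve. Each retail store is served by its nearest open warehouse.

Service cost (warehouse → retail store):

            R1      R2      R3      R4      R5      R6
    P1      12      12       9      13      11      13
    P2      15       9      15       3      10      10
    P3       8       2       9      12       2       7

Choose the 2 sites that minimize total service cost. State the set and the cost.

Choose P2 and P3; total service cost 31.

With exactly 2 open, each retail store uses its cheapest among the chosen.
{P2, P3}: R1→P3 8, R2→P3 2, R3→P3 9, R4→P2 3, R5→P3 2, R6→P3 7. Service cost 31.
{P1, P3}: service cost 40
{P1, P2}: service cost 53
Among all 3 size-2 choices, {P2, P3} is lowest.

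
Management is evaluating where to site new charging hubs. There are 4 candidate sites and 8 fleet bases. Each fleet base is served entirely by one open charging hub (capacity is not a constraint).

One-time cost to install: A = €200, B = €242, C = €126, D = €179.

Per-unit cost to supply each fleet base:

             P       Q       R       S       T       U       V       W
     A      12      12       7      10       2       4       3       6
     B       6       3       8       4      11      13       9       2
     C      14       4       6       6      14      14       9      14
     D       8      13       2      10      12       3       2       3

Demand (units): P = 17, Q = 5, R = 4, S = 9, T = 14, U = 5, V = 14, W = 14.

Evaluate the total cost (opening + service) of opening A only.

Total cost: 756

Each fleet base is assigned to its cheapest site among the open ones.
{A}: P→A 12·17=204, Q→A 12·5=60, R→A 7·4=28, S→A 10·9=90, T→A 2·14=28, U→A 4·5=20, V→A 3·14=42, W→A 6·14=84. Service 556; fixed 200; total 756.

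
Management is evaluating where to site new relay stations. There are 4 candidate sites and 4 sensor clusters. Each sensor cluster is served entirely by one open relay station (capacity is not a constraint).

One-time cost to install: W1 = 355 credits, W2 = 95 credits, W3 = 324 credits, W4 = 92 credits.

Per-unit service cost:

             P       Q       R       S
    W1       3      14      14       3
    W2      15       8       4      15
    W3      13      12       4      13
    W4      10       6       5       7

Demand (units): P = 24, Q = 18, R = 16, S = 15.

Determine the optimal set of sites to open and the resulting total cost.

For any fixed open set, each sensor cluster goes to its cheapest open site; total = fixed + service.
{W4}: P→W4 10·24=240, Q→W4 6·18=108, R→W4 5·16=80, S→W4 7·15=105. Service 533; fixed 92; total 625.
{W2, W4}: service 517 + fixed 187 = 704
{W1, W4}: P→W1 3·24=72, Q→W4 6·18=108, R→W4 5·16=80, S→W1 3·15=45. Service 305; fixed 447; total 752.
{W1, W2, W3, W4}: P→W1 3·24=72, Q→W4 6·18=108, R→W2 4·16=64, S→W1 3·15=45. Service 289; fixed 866; total 1155.
No other subset beats 625.

Open W4 only; minimum total cost 625.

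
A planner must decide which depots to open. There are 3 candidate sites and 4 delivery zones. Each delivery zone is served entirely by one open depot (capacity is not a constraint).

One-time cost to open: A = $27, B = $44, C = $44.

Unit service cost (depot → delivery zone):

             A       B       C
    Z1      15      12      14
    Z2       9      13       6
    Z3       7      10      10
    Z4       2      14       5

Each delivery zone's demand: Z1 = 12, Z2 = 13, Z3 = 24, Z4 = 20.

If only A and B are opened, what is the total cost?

Total cost: 540

Each delivery zone is assigned to its cheapest site among the open ones.
{A, B}: Z1→B 12·12=144, Z2→A 9·13=117, Z3→A 7·24=168, Z4→A 2·20=40. Service 469; fixed 71; total 540.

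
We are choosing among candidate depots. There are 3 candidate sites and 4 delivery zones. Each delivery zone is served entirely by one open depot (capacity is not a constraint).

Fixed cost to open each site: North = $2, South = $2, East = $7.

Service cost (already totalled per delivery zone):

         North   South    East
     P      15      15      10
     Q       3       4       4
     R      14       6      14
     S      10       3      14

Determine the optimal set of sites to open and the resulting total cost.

For any fixed open set, each delivery zone goes to its cheapest open site; total = fixed + service.
{South}: P→South 15, Q→South 4, R→South 6, S→South 3. Service 28; fixed 2; total 30.
{North, South}: service 27 + fixed 4 = 31
{South, East}: P→East 10, Q→South 4, R→South 6, S→South 3. Service 23; fixed 9; total 32.
{North, South, East}: service 22 + fixed 11 = 33
No other subset beats 30.

Open South only; minimum total cost 30.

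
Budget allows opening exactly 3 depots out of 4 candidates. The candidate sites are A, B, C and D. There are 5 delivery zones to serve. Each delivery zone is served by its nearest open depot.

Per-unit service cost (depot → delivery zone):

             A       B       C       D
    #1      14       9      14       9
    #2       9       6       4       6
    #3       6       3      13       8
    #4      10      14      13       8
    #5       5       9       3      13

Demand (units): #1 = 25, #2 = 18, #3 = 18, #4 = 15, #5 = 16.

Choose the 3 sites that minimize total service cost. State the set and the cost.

Choose B, C and D; total service cost 519.

With exactly 3 open, each delivery zone uses its cheapest among the chosen.
{B, C, D}: #1→B 9·25=225, #2→C 4·18=72, #3→B 3·18=54, #4→D 8·15=120, #5→C 3·16=48. Service cost 519.
{A, B, C}: service cost 549
{A, C, D}: service cost 573
Among all 4 size-3 choices, {B, C, D} is lowest.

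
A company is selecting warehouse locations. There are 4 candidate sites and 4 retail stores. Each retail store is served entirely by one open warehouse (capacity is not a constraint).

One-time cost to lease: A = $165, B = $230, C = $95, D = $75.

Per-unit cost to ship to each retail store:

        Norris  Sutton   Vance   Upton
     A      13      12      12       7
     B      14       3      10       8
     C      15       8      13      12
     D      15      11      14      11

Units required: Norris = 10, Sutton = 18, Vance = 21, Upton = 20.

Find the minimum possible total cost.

For any fixed open set, each retail store goes to its cheapest open site; total = fixed + service.
{B}: Norris→B 14·10=140, Sutton→B 3·18=54, Vance→B 10·21=210, Upton→B 8·20=160. Service 564; fixed 230; total 794.
{B, D}: Norris→B 14·10=140, Sutton→B 3·18=54, Vance→B 10·21=210, Upton→B 8·20=160. Service 564; fixed 305; total 869.
{B, C}: Norris→B 14·10=140, Sutton→B 3·18=54, Vance→B 10·21=210, Upton→B 8·20=160. Service 564; fixed 325; total 889.
{A, B, C, D}: service 534 + fixed 565 = 1099
No other subset beats 794.

Minimum total cost: 794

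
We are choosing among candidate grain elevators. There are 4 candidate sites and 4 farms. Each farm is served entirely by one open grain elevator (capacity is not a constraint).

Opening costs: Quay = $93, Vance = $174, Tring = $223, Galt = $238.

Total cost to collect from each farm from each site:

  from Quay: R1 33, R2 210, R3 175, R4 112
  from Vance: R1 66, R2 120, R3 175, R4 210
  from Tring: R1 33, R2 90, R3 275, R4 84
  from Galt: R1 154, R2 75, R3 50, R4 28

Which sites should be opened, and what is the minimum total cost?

Open Quay and Galt; minimum total cost 517.

For any fixed open set, each farm goes to its cheapest open site; total = fixed + service.
{Quay, Galt}: R1→Quay 33, R2→Galt 75, R3→Galt 50, R4→Galt 28. Service 186; fixed 331; total 517.
{Galt}: service 307 + fixed 238 = 545
{Quay}: service 530 + fixed 93 = 623
{Quay, Vance, Tring, Galt}: service 186 + fixed 728 = 914
(All 15 nonempty subsets were checked; Quay and Galt is lowest.)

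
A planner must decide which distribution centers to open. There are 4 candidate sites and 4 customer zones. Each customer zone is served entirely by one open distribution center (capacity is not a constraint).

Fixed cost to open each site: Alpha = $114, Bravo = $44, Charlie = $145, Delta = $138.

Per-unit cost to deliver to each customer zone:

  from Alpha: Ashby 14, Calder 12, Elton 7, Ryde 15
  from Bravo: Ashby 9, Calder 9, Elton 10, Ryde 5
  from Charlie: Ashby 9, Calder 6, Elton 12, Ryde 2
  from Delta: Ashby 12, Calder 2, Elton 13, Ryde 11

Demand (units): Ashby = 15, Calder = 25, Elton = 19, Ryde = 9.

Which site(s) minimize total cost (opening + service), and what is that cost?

For any fixed open set, each customer zone goes to its cheapest open site; total = fixed + service.
{Bravo, Delta}: Ashby→Bravo 9·15=135, Calder→Delta 2·25=50, Elton→Bravo 10·19=190, Ryde→Bravo 5·9=45. Service 420; fixed 182; total 602.
{Bravo}: service 595 + fixed 44 = 639
{Alpha, Bravo, Delta}: Ashby→Bravo 9·15=135, Calder→Delta 2·25=50, Elton→Alpha 7·19=133, Ryde→Bravo 5·9=45. Service 363; fixed 296; total 659.
{Alpha, Bravo, Charlie, Delta}: Ashby→Bravo 9·15=135, Calder→Delta 2·25=50, Elton→Alpha 7·19=133, Ryde→Charlie 2·9=18. Service 336; fixed 441; total 777.
(All 15 nonempty subsets were checked; Bravo and Delta is lowest.)

Open Bravo and Delta; minimum total cost 602.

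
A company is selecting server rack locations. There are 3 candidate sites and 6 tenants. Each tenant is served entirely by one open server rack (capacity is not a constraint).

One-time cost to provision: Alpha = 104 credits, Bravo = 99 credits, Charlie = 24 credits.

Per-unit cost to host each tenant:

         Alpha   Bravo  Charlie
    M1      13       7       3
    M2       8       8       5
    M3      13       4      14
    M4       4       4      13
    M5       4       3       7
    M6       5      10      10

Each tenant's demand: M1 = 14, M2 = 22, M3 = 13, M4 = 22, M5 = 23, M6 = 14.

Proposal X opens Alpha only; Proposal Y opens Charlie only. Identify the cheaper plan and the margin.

Proposal X: {Alpha}: M1→Alpha 13·14=182, M2→Alpha 8·22=176, M3→Alpha 13·13=169, M4→Alpha 4·22=88, M5→Alpha 4·23=92, M6→Alpha 5·14=70. Service 777; fixed 104; total 881.
Proposal Y: {Charlie}: M1→Charlie 3·14=42, M2→Charlie 5·22=110, M3→Charlie 14·13=182, M4→Charlie 13·22=286, M5→Charlie 7·23=161, M6→Charlie 10·14=140. Service 921; fixed 24; total 945.
Difference: |881 − 945| = 64.

Proposal X is cheaper by 64.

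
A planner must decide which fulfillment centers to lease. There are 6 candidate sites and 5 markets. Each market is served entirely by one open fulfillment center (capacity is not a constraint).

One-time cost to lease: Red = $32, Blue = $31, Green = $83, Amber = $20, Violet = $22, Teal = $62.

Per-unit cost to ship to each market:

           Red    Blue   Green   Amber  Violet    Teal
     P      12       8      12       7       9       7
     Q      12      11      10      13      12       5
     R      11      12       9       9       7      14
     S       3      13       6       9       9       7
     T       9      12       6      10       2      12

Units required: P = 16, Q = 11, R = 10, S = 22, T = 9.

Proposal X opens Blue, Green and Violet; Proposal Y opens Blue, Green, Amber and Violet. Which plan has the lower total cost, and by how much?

Proposal X is cheaper by 4.

Proposal X: {Blue, Green, Violet}: P→Blue 8·16=128, Q→Green 10·11=110, R→Violet 7·10=70, S→Green 6·22=132, T→Violet 2·9=18. Service 458; fixed 136; total 594.
Proposal Y: {Blue, Green, Amber, Violet}: P→Amber 7·16=112, Q→Green 10·11=110, R→Violet 7·10=70, S→Green 6·22=132, T→Violet 2·9=18. Service 442; fixed 156; total 598.
Difference: |594 − 598| = 4.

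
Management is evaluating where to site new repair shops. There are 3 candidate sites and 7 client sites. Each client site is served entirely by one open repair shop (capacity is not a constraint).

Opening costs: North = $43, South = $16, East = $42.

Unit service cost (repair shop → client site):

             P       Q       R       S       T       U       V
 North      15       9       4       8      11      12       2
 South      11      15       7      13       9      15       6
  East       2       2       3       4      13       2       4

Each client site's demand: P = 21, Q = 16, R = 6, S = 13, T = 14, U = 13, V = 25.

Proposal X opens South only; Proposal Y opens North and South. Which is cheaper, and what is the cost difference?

Proposal Y is cheaper by 275.

Proposal X: {South}: P→South 11·21=231, Q→South 15·16=240, R→South 7·6=42, S→South 13·13=169, T→South 9·14=126, U→South 15·13=195, V→South 6·25=150. Service 1153; fixed 16; total 1169.
Proposal Y: {North, South}: P→South 11·21=231, Q→North 9·16=144, R→North 4·6=24, S→North 8·13=104, T→South 9·14=126, U→North 12·13=156, V→North 2·25=50. Service 835; fixed 59; total 894.
Difference: |1169 − 894| = 275.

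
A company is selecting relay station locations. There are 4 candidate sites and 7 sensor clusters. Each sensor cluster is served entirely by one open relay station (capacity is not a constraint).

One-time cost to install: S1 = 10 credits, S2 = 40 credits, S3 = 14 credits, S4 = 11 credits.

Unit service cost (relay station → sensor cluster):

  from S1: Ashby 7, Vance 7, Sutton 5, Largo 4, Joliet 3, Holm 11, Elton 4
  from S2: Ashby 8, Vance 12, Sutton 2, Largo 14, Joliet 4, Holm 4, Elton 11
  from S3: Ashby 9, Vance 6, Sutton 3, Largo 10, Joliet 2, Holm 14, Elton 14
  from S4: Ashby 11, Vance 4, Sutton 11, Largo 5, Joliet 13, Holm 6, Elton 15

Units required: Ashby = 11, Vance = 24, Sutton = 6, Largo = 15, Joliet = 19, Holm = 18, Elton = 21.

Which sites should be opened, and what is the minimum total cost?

Open S1, S2, S3 and S4; minimum total cost 514.

For any fixed open set, each sensor cluster goes to its cheapest open site; total = fixed + service.
{S1, S2, S3, S4}: Ashby→S1 7·11=77, Vance→S4 4·24=96, Sutton→S2 2·6=12, Largo→S1 4·15=60, Joliet→S3 2·19=38, Holm→S2 4·18=72, Elton→S1 4·21=84. Service 439; fixed 75; total 514.
{S1, S3, S4}: Ashby→S1 7·11=77, Vance→S4 4·24=96, Sutton→S3 3·6=18, Largo→S1 4·15=60, Joliet→S3 2·19=38, Holm→S4 6·18=108, Elton→S1 4·21=84. Service 481; fixed 35; total 516.
{S1, S2, S4}: Ashby→S1 7·11=77, Vance→S4 4·24=96, Sutton→S2 2·6=12, Largo→S1 4·15=60, Joliet→S1 3·19=57, Holm→S2 4·18=72, Elton→S1 4·21=84. Service 458; fixed 61; total 519.
{S1}: service 674 + fixed 10 = 684
(All 15 nonempty subsets were checked; S1, S2, S3 and S4 is lowest.)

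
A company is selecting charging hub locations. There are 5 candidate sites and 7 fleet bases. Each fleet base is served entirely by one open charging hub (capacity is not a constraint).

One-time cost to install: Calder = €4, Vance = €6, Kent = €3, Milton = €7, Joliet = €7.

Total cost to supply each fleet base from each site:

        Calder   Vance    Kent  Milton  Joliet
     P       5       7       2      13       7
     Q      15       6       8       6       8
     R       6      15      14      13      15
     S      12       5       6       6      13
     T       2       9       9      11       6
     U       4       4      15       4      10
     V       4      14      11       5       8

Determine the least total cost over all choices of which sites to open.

For any fixed open set, each fleet base goes to its cheapest open site; total = fixed + service.
{Calder, Kent}: P→Kent 2, Q→Kent 8, R→Calder 6, S→Kent 6, T→Calder 2, U→Calder 4, V→Calder 4. Service 32; fixed 7; total 39.
{Calder, Vance}: P→Calder 5, Q→Vance 6, R→Calder 6, S→Vance 5, T→Calder 2, U→Calder 4, V→Calder 4. Service 32; fixed 10; total 42.
{Calder, Vance, Kent}: service 29 + fixed 13 = 42
{Calder, Vance, Kent, Milton, Joliet}: service 29 + fixed 27 = 56
No other subset beats 39.

Minimum total cost: 39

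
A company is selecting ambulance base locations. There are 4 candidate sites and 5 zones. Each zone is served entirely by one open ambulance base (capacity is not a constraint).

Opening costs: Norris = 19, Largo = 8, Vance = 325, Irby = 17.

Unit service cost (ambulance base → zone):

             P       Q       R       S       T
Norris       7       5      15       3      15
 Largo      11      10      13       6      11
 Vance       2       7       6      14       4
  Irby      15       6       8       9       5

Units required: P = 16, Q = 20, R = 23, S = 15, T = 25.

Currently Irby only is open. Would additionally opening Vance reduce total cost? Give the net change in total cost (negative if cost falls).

Current service cost with {Irby}: 804.
Adding Vance: each zone re-picks its cheapest; new service cost 525, saving 279.
Extra fixed cost: 325. Net change = 325 − 279 = 46.
(Totals: 821 → 867.)

No — net change +46 (cost rises by 46).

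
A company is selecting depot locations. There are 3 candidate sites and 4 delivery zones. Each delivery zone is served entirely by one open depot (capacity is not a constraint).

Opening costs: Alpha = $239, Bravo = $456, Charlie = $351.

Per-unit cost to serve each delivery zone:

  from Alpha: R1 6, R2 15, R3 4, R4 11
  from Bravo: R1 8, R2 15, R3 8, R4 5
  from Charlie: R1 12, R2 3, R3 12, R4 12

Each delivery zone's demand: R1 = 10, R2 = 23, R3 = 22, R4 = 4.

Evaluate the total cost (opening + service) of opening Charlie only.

Each delivery zone is assigned to its cheapest site among the open ones.
{Charlie}: R1→Charlie 12·10=120, R2→Charlie 3·23=69, R3→Charlie 12·22=264, R4→Charlie 12·4=48. Service 501; fixed 351; total 852.

Total cost: 852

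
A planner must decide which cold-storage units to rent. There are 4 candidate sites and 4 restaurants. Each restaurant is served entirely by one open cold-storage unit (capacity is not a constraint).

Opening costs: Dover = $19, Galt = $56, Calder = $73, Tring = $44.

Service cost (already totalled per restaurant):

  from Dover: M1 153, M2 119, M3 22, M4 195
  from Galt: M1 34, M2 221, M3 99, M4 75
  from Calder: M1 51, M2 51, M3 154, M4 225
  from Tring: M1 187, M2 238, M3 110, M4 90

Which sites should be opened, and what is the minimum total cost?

For any fixed open set, each restaurant goes to its cheapest open site; total = fixed + service.
{Dover, Galt}: M1→Galt 34, M2→Dover 119, M3→Dover 22, M4→Galt 75. Service 250; fixed 75; total 325.
{Dover, Galt, Calder}: service 182 + fixed 148 = 330
{Dover, Calder, Tring}: service 214 + fixed 136 = 350
{Dover, Galt, Calder, Tring}: service 182 + fixed 192 = 374
(All 15 nonempty subsets were checked; Dover and Galt is lowest.)

Open Dover and Galt; minimum total cost 325.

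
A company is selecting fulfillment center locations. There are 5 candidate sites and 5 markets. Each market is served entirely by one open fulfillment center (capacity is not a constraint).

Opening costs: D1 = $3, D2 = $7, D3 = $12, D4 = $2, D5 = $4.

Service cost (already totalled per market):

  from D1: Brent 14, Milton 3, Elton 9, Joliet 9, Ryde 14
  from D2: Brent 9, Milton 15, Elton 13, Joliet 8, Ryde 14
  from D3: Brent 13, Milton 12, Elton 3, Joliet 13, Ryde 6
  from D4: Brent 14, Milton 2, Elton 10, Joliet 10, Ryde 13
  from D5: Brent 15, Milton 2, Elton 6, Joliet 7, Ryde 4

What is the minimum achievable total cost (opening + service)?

For any fixed open set, each market goes to its cheapest open site; total = fixed + service.
{D5}: Brent→D5 15, Milton→D5 2, Elton→D5 6, Joliet→D5 7, Ryde→D5 4. Service 34; fixed 4; total 38.
{D2, D5}: service 28 + fixed 11 = 39
{D4, D5}: Brent→D4 14, Milton→D4 2, Elton→D5 6, Joliet→D5 7, Ryde→D5 4. Service 33; fixed 6; total 39.
{D1, D2, D3, D4, D5}: service 25 + fixed 28 = 53
No other subset beats 38.

Minimum total cost: 38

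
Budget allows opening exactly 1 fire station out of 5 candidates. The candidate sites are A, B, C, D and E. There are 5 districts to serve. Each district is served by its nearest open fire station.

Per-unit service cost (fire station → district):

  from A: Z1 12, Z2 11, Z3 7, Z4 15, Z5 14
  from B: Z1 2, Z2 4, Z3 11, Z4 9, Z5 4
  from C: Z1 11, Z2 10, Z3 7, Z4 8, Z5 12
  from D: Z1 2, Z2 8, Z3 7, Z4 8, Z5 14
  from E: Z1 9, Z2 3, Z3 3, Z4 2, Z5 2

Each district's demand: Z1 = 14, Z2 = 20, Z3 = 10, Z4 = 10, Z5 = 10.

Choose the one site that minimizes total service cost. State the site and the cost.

With exactly 1 open, each district uses its cheapest among the chosen.
{E}: Z1→E 9·14=126, Z2→E 3·20=60, Z3→E 3·10=30, Z4→E 2·10=20, Z5→E 2·10=20. Service cost 256.
{B}: service cost 348
{D}: service cost 478
Among all 5 size-1 choices, {E} is lowest.

Choose E only; total service cost 256.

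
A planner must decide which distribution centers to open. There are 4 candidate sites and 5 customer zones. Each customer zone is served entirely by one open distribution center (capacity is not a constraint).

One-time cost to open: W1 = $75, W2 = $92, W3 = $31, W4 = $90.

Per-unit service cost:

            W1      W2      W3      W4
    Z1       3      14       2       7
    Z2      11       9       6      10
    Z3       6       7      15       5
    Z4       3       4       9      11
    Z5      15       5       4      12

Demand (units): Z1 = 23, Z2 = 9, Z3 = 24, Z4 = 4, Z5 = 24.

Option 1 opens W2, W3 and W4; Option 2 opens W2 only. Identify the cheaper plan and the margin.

Option 1 is cheaper by 254.

Option 1: {W2, W3, W4}: Z1→W3 2·23=46, Z2→W3 6·9=54, Z3→W4 5·24=120, Z4→W2 4·4=16, Z5→W3 4·24=96. Service 332; fixed 213; total 545.
Option 2: {W2}: Z1→W2 14·23=322, Z2→W2 9·9=81, Z3→W2 7·24=168, Z4→W2 4·4=16, Z5→W2 5·24=120. Service 707; fixed 92; total 799.
Difference: |545 − 799| = 254.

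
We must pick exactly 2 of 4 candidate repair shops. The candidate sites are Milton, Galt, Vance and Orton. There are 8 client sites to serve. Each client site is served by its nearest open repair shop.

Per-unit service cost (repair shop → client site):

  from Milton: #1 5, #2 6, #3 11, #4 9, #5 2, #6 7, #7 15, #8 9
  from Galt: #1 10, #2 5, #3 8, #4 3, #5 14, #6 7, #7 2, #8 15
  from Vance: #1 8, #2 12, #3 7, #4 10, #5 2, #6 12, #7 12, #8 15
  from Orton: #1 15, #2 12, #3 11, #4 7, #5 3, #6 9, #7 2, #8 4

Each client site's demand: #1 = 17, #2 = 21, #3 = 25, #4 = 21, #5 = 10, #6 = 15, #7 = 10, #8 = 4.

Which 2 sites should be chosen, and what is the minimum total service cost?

With exactly 2 open, each client site uses its cheapest among the chosen.
{Milton, Galt}: #1→Milton 5·17=85, #2→Galt 5·21=105, #3→Galt 8·25=200, #4→Galt 3·21=63, #5→Milton 2·10=20, #6→Milton 7·15=105, #7→Galt 2·10=20, #8→Milton 9·4=36. Service cost 634.
{Galt, Vance}: service cost 684
{Galt, Orton}: service cost 709
Among all 6 size-2 choices, {Milton, Galt} is lowest.

Choose Milton and Galt; total service cost 634.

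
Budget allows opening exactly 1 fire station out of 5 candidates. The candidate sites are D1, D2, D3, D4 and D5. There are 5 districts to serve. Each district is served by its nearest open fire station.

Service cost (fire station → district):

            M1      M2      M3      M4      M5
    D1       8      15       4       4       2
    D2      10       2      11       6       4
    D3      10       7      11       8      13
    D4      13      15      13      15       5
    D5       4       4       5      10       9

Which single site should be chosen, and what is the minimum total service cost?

With exactly 1 open, each district uses its cheapest among the chosen.
{D5}: M1→D5 4, M2→D5 4, M3→D5 5, M4→D5 10, M5→D5 9. Service cost 32.
{D1}: service cost 33
{D2}: service cost 33
Among all 5 size-1 choices, {D5} is lowest.

Choose D5 only; total service cost 32.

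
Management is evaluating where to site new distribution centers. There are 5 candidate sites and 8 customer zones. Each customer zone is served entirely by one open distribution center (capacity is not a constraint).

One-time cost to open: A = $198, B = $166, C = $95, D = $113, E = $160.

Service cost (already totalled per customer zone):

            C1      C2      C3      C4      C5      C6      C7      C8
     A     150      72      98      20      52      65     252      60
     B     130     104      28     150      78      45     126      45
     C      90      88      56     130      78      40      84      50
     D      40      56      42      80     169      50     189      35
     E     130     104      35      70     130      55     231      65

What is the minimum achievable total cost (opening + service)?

Minimum total cost: 663

For any fixed open set, each customer zone goes to its cheapest open site; total = fixed + service.
{C, D}: C1→D 40, C2→D 56, C3→D 42, C4→D 80, C5→C 78, C6→C 40, C7→C 84, C8→D 35. Service 455; fixed 208; total 663.
{C}: service 616 + fixed 95 = 711
{A, C}: service 464 + fixed 293 = 757
{A, B, C, D, E}: C1→D 40, C2→D 56, C3→B 28, C4→A 20, C5→A 52, C6→C 40, C7→C 84, C8→D 35. Service 355; fixed 732; total 1087.
No other subset beats 663.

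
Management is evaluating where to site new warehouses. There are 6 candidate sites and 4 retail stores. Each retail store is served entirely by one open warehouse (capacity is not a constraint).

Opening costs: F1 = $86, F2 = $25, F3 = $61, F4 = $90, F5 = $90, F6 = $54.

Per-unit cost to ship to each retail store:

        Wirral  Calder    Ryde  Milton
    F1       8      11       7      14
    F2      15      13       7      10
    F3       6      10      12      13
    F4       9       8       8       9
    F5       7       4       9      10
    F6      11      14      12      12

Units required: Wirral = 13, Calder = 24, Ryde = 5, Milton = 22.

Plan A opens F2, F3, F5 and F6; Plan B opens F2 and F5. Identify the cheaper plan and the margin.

Plan A: {F2, F3, F5, F6}: Wirral→F3 6·13=78, Calder→F5 4·24=96, Ryde→F2 7·5=35, Milton→F2 10·22=220. Service 429; fixed 230; total 659.
Plan B: {F2, F5}: Wirral→F5 7·13=91, Calder→F5 4·24=96, Ryde→F2 7·5=35, Milton→F2 10·22=220. Service 442; fixed 115; total 557.
Difference: |659 − 557| = 102.

Plan B is cheaper by 102.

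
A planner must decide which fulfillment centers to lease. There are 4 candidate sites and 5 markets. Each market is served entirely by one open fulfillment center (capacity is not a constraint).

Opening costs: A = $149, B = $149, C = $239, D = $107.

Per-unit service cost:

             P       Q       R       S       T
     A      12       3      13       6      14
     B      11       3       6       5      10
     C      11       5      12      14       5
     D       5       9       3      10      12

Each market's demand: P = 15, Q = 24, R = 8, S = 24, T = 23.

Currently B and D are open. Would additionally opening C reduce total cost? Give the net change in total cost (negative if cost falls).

No — net change +124 (cost rises by 124).

Current service cost with {B, D}: 521.
Adding C: each market re-picks its cheapest; new service cost 406, saving 115.
Extra fixed cost: 239. Net change = 239 − 115 = 124.
(Totals: 777 → 901.)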